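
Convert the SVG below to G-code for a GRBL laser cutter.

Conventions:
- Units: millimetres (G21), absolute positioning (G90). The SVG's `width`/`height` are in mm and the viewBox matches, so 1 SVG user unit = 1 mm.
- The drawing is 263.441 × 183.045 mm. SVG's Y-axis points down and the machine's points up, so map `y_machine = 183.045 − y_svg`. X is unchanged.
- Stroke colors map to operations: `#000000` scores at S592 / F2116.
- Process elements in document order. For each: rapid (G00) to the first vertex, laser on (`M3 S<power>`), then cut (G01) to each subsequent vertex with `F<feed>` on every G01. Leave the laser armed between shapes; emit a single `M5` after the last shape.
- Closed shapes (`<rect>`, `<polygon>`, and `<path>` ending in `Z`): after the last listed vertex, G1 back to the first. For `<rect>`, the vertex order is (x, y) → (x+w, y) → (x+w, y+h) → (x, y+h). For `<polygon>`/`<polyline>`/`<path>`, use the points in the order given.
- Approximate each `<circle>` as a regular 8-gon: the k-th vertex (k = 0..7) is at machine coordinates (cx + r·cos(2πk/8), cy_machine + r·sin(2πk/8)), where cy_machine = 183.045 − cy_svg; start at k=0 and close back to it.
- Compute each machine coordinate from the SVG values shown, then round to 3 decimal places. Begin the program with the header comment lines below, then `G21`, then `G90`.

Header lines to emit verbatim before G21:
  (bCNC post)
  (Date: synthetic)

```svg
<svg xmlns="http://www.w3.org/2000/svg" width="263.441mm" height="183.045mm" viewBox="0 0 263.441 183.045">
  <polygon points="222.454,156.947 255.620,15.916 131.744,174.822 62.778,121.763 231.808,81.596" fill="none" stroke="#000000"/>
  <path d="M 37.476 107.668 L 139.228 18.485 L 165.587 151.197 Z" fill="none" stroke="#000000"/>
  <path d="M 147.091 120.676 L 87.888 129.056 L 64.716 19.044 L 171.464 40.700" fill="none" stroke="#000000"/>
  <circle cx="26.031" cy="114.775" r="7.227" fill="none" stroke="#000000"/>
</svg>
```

Since the viewBox matches the mm dimensions, user units are millimetres directly. The only transform is the Y-flip y_m = 183.045 − y_svg.

Shape 1 is a closed polygon drawn with `<polygon>`. Its stroke #000000 means score at S592, F2116. After flipping Y the toolpath is (222.454,26.098) → (255.620,167.129) → (131.744,8.223) → (62.778,61.282) → (231.808,101.449) → (222.454,26.098), returning to the start.

Shape 2 is a regular polygon drawn with `<path>`. Its stroke #000000 means score at S592, F2116. After flipping Y the toolpath is (37.476,75.377) → (139.228,164.560) → (165.587,31.848) → (37.476,75.377), returning to the start.

Shape 3 is a open polyline drawn with `<path>`. Its stroke #000000 means score at S592, F2116. After flipping Y the toolpath is (147.091,62.369) → (87.888,53.989) → (64.716,164.001) → (171.464,142.345).

Shape 4 is a circle drawn with `<circle>`. Its stroke #000000 means score at S592, F2116. After flipping Y the toolpath is (33.258,68.270) → (31.141,73.380) → (26.031,75.497) → (20.921,73.380) → (18.804,68.270) → (20.921,63.160) → (26.031,61.043) → (31.141,63.160) → (33.258,68.270), returning to the start.

(bCNC post)
(Date: synthetic)
G21
G90
G00 X222.454 Y26.098
M3 S592
G01 X255.620 Y167.129 F2116
G01 X131.744 Y8.223 F2116
G01 X62.778 Y61.282 F2116
G01 X231.808 Y101.449 F2116
G01 X222.454 Y26.098 F2116
G00 X37.476 Y75.377
M3 S592
G01 X139.228 Y164.560 F2116
G01 X165.587 Y31.848 F2116
G01 X37.476 Y75.377 F2116
G00 X147.091 Y62.369
M3 S592
G01 X87.888 Y53.989 F2116
G01 X64.716 Y164.001 F2116
G01 X171.464 Y142.345 F2116
G00 X33.258 Y68.270
M3 S592
G01 X31.141 Y73.380 F2116
G01 X26.031 Y75.497 F2116
G01 X20.921 Y73.380 F2116
G01 X18.804 Y68.270 F2116
G01 X20.921 Y63.160 F2116
G01 X26.031 Y61.043 F2116
G01 X31.141 Y63.160 F2116
G01 X33.258 Y68.270 F2116
M5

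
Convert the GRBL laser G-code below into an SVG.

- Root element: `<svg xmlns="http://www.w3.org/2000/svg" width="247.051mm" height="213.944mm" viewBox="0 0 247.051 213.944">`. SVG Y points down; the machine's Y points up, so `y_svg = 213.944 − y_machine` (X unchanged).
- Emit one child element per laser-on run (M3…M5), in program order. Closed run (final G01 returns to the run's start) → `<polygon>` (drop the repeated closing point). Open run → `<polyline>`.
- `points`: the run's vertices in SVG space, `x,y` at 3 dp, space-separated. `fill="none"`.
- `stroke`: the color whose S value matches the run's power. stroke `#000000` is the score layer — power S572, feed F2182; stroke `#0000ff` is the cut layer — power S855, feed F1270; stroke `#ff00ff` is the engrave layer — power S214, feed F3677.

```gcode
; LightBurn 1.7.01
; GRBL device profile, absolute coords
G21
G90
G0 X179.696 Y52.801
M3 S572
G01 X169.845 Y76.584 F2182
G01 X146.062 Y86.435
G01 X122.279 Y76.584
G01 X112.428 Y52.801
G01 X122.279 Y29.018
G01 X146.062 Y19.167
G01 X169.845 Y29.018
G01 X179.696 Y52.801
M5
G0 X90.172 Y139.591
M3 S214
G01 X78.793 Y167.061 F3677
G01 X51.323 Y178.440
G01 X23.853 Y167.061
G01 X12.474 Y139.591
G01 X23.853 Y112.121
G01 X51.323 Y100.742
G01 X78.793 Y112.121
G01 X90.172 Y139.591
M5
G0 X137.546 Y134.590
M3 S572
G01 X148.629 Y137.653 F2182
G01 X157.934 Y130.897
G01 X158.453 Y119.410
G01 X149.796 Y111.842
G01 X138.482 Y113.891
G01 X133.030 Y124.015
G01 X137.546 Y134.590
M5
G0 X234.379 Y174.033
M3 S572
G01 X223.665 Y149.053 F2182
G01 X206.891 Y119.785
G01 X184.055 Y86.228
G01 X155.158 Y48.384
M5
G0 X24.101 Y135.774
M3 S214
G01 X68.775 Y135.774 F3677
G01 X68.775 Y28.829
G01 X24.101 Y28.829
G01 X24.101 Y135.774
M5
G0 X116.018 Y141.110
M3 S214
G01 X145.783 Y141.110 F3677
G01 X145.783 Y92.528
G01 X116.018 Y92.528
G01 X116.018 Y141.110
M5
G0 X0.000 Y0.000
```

Each laser-on run becomes one SVG element. Flip Y back into SVG space with y_svg = 213.944 − y_machine.

Run 1: power S572 maps to stroke `#000000` (score). The run returns to its start, so emit a `<polygon>` with points (Y-flipped): 179.696,161.143 169.845,137.360 146.062,127.509 122.279,137.360 112.428,161.143 122.279,184.926 146.062,194.777 169.845,184.926.

Run 2: S214 ⇒ engrave layer `#ff00ff`. The run returns to its start, so emit a `<polygon>` with points (Y-flipped): 90.172,74.353 78.793,46.883 51.323,35.504 23.853,46.883 12.474,74.353 23.853,101.823 51.323,113.202 78.793,101.823.

Run 3: S572 ⇒ score layer `#000000`. The run returns to its start, so emit a `<polygon>` with points (Y-flipped): 137.546,79.354 148.629,76.291 157.934,83.047 158.453,94.534 149.796,102.102 138.482,100.053 133.030,89.929.

Run 4: power S572 maps to stroke `#000000` (score). The run is open, so emit a `<polyline>` with points (Y-flipped): 234.379,39.911 223.665,64.891 206.891,94.159 184.055,127.716 155.158,165.560.

Run 5: the run's S214 means `#ff00ff` (engrave). The run returns to its start, so emit a `<polygon>` with points (Y-flipped): 24.101,78.170 68.775,78.170 68.775,185.115 24.101,185.115.

Run 6: power S214 maps to stroke `#ff00ff` (engrave). The run returns to its start, so emit a `<polygon>` with points (Y-flipped): 116.018,72.834 145.783,72.834 145.783,121.416 116.018,121.416.

<svg xmlns="http://www.w3.org/2000/svg" width="247.051mm" height="213.944mm" viewBox="0 0 247.051 213.944">
  <polygon points="179.696,161.143 169.845,137.360 146.062,127.509 122.279,137.360 112.428,161.143 122.279,184.926 146.062,194.777 169.845,184.926" fill="none" stroke="#000000"/>
  <polygon points="90.172,74.353 78.793,46.883 51.323,35.504 23.853,46.883 12.474,74.353 23.853,101.823 51.323,113.202 78.793,101.823" fill="none" stroke="#ff00ff"/>
  <polygon points="137.546,79.354 148.629,76.291 157.934,83.047 158.453,94.534 149.796,102.102 138.482,100.053 133.030,89.929" fill="none" stroke="#000000"/>
  <polyline points="234.379,39.911 223.665,64.891 206.891,94.159 184.055,127.716 155.158,165.560" fill="none" stroke="#000000"/>
  <polygon points="24.101,78.170 68.775,78.170 68.775,185.115 24.101,185.115" fill="none" stroke="#ff00ff"/>
  <polygon points="116.018,72.834 145.783,72.834 145.783,121.416 116.018,121.416" fill="none" stroke="#ff00ff"/>
</svg>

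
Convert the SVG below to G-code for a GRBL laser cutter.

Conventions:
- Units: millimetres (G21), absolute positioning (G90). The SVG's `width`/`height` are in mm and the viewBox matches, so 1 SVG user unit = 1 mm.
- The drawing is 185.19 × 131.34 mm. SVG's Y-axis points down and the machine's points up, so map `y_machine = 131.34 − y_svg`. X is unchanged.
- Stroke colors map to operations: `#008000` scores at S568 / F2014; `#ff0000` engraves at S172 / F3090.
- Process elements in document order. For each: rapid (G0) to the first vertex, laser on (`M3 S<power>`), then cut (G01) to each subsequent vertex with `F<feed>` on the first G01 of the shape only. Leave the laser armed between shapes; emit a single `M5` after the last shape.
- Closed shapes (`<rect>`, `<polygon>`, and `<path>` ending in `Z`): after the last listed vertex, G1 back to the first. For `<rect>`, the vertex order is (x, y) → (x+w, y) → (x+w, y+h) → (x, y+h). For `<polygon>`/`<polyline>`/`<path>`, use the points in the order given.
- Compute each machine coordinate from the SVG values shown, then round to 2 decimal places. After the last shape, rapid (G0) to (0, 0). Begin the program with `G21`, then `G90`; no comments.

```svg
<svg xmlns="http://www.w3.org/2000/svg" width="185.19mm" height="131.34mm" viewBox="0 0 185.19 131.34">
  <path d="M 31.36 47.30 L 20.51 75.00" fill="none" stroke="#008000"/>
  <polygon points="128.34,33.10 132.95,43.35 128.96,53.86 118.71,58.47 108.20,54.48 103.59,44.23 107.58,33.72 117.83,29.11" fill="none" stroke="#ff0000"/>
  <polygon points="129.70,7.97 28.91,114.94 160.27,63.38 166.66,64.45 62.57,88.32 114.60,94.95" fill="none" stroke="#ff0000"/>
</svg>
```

G21
G90
G0 X31.36 Y84.04
M3 S568
G01 X20.51 Y56.34 F2014
G0 X128.34 Y98.24
M3 S172
G01 X132.95 Y87.99 F3090
G01 X128.96 Y77.48
G01 X118.71 Y72.87
G01 X108.20 Y76.86
G01 X103.59 Y87.11
G01 X107.58 Y97.62
G01 X117.83 Y102.23
G01 X128.34 Y98.24
G0 X129.70 Y123.37
M3 S172
G01 X28.91 Y16.40 F3090
G01 X160.27 Y67.96
G01 X166.66 Y66.89
G01 X62.57 Y43.02
G01 X114.60 Y36.39
G01 X129.70 Y123.37
M5
G0 X0.00 Y0.00

1 u = 1 mm; y_m = 131.34 − y.

[1] `<path>` line segment, #008000→score S568 F2014: (31.36,84.04) → (20.51,56.34)

[2] `<polygon>` regular polygon, #ff0000→engrave S172 F3090: (128.34,98.24) → (132.95,87.99) → (128.96,77.48) → (118.71,72.87) → (108.20,76.86) → (103.59,87.11) → (107.58,97.62) → (117.83,102.23) → (128.34,98.24) (closed)

[3] `<polygon>` closed polygon, #ff0000→engrave S172 F3090: (129.70,123.37) → (28.91,16.40) → (160.27,67.96) → (166.66,66.89) → (62.57,43.02) → (114.60,36.39) → (129.70,123.37) (closed)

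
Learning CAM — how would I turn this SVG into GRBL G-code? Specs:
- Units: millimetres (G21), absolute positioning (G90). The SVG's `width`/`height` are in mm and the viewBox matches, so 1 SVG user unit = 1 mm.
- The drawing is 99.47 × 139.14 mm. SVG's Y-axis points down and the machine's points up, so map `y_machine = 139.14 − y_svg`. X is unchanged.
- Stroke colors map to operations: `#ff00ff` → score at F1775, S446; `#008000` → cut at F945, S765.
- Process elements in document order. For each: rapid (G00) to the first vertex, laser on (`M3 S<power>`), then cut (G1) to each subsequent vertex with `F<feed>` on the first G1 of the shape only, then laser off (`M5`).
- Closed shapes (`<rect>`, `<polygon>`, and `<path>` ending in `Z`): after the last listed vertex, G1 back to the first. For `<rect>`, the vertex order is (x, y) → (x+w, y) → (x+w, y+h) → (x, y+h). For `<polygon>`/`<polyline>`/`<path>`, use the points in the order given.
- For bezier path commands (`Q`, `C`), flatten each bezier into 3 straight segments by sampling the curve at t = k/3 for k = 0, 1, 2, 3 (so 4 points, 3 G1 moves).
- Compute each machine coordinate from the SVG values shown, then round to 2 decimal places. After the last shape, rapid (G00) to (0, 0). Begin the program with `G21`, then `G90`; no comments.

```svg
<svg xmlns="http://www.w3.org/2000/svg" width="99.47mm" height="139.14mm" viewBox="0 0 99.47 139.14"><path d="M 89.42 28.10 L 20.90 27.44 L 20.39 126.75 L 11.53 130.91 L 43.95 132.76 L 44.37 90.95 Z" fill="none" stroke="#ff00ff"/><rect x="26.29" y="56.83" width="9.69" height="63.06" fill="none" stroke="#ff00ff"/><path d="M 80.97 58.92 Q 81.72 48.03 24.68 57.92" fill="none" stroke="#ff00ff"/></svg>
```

1 u = 1 mm; y_m = 139.14 − y.

[1] `<path>` closed polygon, #ff00ff→score S446 F1775: (89.42,111.04) → (20.90,111.70) → (20.39,12.39) → (11.53,8.23) → (43.95,6.38) → (44.37,48.19) → (89.42,111.04) (closed)

[2] `<rect>` rectangle, #ff00ff→score S446 F1775: (26.29,82.31) → (35.98,82.31) → (35.98,19.25) → (26.29,19.25) → (26.29,82.31) (closed)

[3] `<path>` quadratic bezier, #ff00ff→score S446 F1775: (80.97,80.22) → (75.05,85.17) → (56.29,85.50) → (24.68,81.22)

G21
G90
G00 X89.42 Y111.04
M3 S446
G1 X20.90 Y111.70 F1775
G1 X20.39 Y12.39
G1 X11.53 Y8.23
G1 X43.95 Y6.38
G1 X44.37 Y48.19
G1 X89.42 Y111.04
M5
G00 X26.29 Y82.31
M3 S446
G1 X35.98 Y82.31 F1775
G1 X35.98 Y19.25
G1 X26.29 Y19.25
G1 X26.29 Y82.31
M5
G00 X80.97 Y80.22
M3 S446
G1 X75.05 Y85.17 F1775
G1 X56.29 Y85.50
G1 X24.68 Y81.22
M5
G00 X0.00 Y0.00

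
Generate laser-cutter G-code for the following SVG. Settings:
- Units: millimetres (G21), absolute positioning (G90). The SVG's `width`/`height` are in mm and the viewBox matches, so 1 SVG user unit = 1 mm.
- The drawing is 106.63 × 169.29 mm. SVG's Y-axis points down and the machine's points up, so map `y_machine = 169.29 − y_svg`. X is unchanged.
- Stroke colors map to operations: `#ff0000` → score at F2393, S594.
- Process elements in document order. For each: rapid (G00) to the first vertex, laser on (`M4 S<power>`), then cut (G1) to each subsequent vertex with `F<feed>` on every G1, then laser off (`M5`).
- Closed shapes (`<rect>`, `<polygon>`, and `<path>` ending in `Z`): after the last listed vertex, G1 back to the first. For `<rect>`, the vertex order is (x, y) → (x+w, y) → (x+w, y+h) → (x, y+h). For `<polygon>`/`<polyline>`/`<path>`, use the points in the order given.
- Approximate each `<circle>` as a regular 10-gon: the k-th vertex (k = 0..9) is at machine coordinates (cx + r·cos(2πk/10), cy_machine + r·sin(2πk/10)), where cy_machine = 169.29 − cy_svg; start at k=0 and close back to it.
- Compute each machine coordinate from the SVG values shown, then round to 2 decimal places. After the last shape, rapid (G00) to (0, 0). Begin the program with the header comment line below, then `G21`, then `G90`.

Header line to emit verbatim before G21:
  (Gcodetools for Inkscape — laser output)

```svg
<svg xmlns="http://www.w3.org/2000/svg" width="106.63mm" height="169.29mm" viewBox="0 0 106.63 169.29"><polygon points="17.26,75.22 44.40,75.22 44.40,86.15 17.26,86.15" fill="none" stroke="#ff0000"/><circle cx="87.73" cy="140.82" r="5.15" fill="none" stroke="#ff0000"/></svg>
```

viewBox `0 0 106.63 169.29` with mm width/height → 1 unit = 1 mm. Flip: y_m = 169.29 − y_svg.

**Shape 1** — `<polygon>` rectangle, stroke `#ff0000` → score (S594, F2393). Machine vertices: (17.26,94.07) → (44.40,94.07) → (44.40,83.14) → (17.26,83.14) → (17.26,94.07). Closed: final G1 returns to the first vertex.

**Shape 2** — `<circle>` circle, stroke `#ff0000` → score (S594, F2393). Machine vertices: (92.88,28.47) → (91.90,31.50) → (89.32,33.37) → (86.14,33.37) → (83.56,31.50) → (82.58,28.47) → (83.56,25.44) → (86.14,23.57) → (89.32,23.57) → (91.90,25.44) → (92.88,28.47). Closed: final G1 returns to the first vertex.

(Gcodetools for Inkscape — laser output)
G21
G90
G00 X17.26 Y94.07
M4 S594
G1 X44.40 Y94.07 F2393
G1 X44.40 Y83.14 F2393
G1 X17.26 Y83.14 F2393
G1 X17.26 Y94.07 F2393
M5
G00 X92.88 Y28.47
M4 S594
G1 X91.90 Y31.50 F2393
G1 X89.32 Y33.37 F2393
G1 X86.14 Y33.37 F2393
G1 X83.56 Y31.50 F2393
G1 X82.58 Y28.47 F2393
G1 X83.56 Y25.44 F2393
G1 X86.14 Y23.57 F2393
G1 X89.32 Y23.57 F2393
G1 X91.90 Y25.44 F2393
G1 X92.88 Y28.47 F2393
M5
G00 X0.00 Y0.00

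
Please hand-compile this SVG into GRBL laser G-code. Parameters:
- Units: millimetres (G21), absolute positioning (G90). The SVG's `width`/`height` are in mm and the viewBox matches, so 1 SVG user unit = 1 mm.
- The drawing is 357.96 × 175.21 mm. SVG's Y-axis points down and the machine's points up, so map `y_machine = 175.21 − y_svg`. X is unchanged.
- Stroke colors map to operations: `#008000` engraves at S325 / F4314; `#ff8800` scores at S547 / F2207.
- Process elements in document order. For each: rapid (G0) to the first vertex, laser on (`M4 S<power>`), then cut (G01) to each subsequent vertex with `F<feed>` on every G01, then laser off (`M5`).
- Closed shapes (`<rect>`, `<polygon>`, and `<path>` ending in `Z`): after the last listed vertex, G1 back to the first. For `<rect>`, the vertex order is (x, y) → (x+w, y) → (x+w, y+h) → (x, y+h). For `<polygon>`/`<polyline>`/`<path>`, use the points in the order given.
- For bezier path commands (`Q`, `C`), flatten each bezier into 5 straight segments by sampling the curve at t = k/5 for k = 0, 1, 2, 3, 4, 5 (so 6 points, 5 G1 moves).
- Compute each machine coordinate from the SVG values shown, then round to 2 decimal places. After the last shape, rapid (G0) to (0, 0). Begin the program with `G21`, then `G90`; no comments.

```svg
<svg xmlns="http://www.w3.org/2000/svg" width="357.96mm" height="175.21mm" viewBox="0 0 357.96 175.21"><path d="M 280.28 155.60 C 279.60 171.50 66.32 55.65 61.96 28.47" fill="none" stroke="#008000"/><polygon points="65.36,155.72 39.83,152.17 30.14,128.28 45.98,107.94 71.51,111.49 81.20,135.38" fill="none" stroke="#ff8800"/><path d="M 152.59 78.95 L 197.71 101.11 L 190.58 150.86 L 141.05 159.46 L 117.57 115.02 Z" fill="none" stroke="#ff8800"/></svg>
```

G21
G90
G0 X280.28 Y19.61
M4 S325
G01 X257.73 Y24.12 F4314
G01 X204.39 Y49.66 F4314
G01 X140.50 Y85.67 F4314
G01 X86.27 Y121.55 F4314
G01 X61.96 Y146.74 F4314
M5
G0 X65.36 Y19.49
M4 S547
G01 X39.83 Y23.04 F2207
G01 X30.14 Y46.93 F2207
G01 X45.98 Y67.27 F2207
G01 X71.51 Y63.72 F2207
G01 X81.20 Y39.83 F2207
G01 X65.36 Y19.49 F2207
M5
G0 X152.59 Y96.26
M4 S547
G01 X197.71 Y74.10 F2207
G01 X190.58 Y24.35 F2207
G01 X141.05 Y15.75 F2207
G01 X117.57 Y60.19 F2207
G01 X152.59 Y96.26 F2207
M5
G0 X0.00 Y0.00

Since the viewBox matches the mm dimensions, user units are millimetres directly. The only transform is the Y-flip y_m = 175.21 − y_svg.

Shape 1 is a cubic bezier drawn with `<path>`. Its stroke #008000 means engrave at S325, F4314. After flipping Y the toolpath is (280.28,19.61) → (257.73,24.12) → (204.39,49.66) → (140.50,85.67) → (86.27,121.55) → (61.96,146.74).

Shape 2 is a regular polygon drawn with `<polygon>`. Its stroke #ff8800 means score at S547, F2207. After flipping Y the toolpath is (65.36,19.49) → (39.83,23.04) → (30.14,46.93) → (45.98,67.27) → (71.51,63.72) → (81.20,39.83) → (65.36,19.49), returning to the start.

Shape 3 is a regular polygon drawn with `<path>`. Its stroke #ff8800 means score at S547, F2207. After flipping Y the toolpath is (152.59,96.26) → (197.71,74.10) → (190.58,24.35) → (141.05,15.75) → (117.57,60.19) → (152.59,96.26), returning to the start.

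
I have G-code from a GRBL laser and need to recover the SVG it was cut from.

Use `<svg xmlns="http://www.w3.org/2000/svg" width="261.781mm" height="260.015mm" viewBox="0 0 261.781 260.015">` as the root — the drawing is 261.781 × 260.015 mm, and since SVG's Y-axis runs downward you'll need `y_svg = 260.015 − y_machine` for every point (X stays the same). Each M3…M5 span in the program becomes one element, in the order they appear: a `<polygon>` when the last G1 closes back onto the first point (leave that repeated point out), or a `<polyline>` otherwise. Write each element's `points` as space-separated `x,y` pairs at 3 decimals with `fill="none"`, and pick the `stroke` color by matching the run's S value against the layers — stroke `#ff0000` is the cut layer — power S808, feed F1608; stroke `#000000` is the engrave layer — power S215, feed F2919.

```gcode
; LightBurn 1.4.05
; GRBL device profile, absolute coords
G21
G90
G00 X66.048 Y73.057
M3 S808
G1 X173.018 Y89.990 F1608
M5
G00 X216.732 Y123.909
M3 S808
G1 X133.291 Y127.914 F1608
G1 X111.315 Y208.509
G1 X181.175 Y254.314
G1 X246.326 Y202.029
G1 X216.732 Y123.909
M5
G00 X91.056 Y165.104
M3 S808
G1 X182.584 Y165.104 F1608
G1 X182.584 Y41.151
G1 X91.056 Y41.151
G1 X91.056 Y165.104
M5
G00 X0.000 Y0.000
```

<svg xmlns="http://www.w3.org/2000/svg" width="261.781mm" height="260.015mm" viewBox="0 0 261.781 260.015">
  <polyline points="66.048,186.958 173.018,170.025" fill="none" stroke="#ff0000"/>
  <polygon points="216.732,136.106 133.291,132.101 111.315,51.506 181.175,5.701 246.326,57.986" fill="none" stroke="#ff0000"/>
  <polygon points="91.056,94.911 182.584,94.911 182.584,218.864 91.056,218.864" fill="none" stroke="#ff0000"/>
</svg>

y_svg = 260.015 − y_m. Every run uses S808, so all elements get stroke `#ff0000` (cut).

[1] open run; points: 66.048,186.958 173.018,170.025

[2] closed run; points: 216.732,136.106 133.291,132.101 111.315,51.506 181.175,5.701 246.326,57.986

[3] closed run; points: 91.056,94.911 182.584,94.911 182.584,218.864 91.056,218.864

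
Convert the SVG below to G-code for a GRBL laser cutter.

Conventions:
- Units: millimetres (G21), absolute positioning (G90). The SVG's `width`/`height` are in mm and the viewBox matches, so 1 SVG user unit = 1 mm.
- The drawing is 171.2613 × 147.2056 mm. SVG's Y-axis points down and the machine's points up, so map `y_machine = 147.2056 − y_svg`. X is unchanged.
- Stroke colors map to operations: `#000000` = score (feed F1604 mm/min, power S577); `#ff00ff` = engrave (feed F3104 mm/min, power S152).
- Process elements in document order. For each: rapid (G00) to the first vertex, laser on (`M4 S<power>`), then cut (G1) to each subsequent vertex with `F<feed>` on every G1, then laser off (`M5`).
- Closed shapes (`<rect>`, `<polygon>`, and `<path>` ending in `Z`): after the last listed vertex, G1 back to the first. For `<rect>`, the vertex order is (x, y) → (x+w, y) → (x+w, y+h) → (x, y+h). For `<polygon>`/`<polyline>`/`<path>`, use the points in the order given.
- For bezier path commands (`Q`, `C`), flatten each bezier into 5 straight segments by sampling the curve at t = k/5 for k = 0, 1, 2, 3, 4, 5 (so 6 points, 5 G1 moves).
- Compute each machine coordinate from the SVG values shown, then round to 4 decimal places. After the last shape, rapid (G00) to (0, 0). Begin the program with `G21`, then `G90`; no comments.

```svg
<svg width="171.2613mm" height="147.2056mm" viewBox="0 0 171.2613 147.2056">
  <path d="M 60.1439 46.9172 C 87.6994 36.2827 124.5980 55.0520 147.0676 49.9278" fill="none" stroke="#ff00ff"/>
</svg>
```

1 u = 1 mm; y_m = 147.2056 − y.

[1] `<path>` cubic bezier, #ff00ff→engrave S152 F3104: (60.1439,100.2884) → (77.6082,103.5670) → (96.1738,102.3470) → (114.6996,99.1866) → (132.0445,96.6441) → (147.0676,97.2778)

G21
G90
G00 X60.1439 Y100.2884
M4 S152
G1 X77.6082 Y103.5670 F3104
G1 X96.1738 Y102.3470 F3104
G1 X114.6996 Y99.1866 F3104
G1 X132.0445 Y96.6441 F3104
G1 X147.0676 Y97.2778 F3104
M5
G00 X0.0000 Y0.0000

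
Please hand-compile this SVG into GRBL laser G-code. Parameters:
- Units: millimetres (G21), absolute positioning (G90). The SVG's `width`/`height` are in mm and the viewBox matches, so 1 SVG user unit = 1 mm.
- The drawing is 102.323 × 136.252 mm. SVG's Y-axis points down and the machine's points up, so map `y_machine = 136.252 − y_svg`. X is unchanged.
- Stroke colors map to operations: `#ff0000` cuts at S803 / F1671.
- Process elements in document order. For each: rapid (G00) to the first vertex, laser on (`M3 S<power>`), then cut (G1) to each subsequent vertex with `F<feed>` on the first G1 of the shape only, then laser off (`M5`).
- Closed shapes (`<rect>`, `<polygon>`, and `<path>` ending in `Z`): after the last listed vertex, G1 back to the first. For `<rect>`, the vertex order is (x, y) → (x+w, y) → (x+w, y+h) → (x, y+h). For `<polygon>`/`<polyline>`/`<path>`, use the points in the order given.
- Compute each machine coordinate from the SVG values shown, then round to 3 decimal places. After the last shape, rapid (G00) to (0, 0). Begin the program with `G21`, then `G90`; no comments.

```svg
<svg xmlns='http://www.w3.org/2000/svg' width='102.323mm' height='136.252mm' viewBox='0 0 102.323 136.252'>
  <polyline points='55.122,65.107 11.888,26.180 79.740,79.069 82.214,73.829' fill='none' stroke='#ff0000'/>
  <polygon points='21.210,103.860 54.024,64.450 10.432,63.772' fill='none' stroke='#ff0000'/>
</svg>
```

G21
G90
G00 X55.122 Y71.145
M3 S803
G1 X11.888 Y110.072 F1671
G1 X79.740 Y57.183
G1 X82.214 Y62.423
M5
G00 X21.210 Y32.392
M3 S803
G1 X54.024 Y71.802 F1671
G1 X10.432 Y72.480
G1 X21.210 Y32.392
M5
G00 X0.000 Y0.000

Since the viewBox matches the mm dimensions, user units are millimetres directly. The only transform is the Y-flip y_m = 136.252 − y_svg.

Shape 1 is a open polyline drawn with `<polyline>`. Its stroke #ff0000 means cut at S803, F1671. After flipping Y the toolpath is (55.122,71.145) → (11.888,110.072) → (79.740,57.183) → (82.214,62.423).

Shape 2 is a closed polygon drawn with `<polygon>`. Its stroke #ff0000 means cut at S803, F1671. After flipping Y the toolpath is (21.210,32.392) → (54.024,71.802) → (10.432,72.480) → (21.210,32.392), returning to the start.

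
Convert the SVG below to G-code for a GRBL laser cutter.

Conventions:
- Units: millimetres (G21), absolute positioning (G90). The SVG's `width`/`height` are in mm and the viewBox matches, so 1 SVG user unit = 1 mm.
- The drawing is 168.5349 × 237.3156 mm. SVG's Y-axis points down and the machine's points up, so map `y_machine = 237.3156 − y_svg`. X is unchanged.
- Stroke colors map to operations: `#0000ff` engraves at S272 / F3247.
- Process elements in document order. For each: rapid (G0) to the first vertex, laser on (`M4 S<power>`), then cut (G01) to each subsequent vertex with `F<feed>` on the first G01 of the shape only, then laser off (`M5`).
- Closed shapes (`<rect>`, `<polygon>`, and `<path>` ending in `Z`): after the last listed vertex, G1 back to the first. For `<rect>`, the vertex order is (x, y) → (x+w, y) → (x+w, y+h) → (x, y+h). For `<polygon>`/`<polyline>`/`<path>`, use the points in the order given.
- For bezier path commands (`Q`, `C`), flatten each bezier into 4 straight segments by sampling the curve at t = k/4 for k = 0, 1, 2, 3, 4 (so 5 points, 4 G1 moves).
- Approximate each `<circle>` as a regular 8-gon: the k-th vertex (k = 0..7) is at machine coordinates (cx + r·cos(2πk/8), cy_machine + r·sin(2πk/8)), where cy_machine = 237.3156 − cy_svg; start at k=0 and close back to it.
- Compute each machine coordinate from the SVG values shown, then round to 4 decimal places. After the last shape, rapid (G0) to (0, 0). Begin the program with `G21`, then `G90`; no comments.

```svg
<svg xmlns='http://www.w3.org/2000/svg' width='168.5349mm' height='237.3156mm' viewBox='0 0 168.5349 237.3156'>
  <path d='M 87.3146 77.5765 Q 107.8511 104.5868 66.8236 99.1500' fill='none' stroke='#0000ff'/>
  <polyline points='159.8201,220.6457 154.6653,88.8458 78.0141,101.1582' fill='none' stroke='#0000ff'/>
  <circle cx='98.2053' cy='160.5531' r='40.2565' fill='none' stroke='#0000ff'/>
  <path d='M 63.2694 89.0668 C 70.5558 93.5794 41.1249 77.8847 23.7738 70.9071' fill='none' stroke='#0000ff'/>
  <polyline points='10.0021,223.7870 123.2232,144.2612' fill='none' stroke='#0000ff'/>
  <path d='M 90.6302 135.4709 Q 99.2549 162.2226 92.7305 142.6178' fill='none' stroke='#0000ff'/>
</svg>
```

Since the viewBox matches the mm dimensions, user units are millimetres directly. The only transform is the Y-flip y_m = 237.3156 − y_svg.

Shape 1 is a quadratic bezier drawn with `<path>`. Its stroke #0000ff means engrave at S272, F3247. After flipping Y the toolpath is (87.3146,159.7391) → (93.7351,148.2619) → (92.4601,140.8406) → (83.4896,137.4751) → (66.8236,138.1656).

Shape 2 is a open polyline drawn with `<polyline>`. Its stroke #0000ff means engrave at S272, F3247. After flipping Y the toolpath is (159.8201,16.6699) → (154.6653,148.4698) → (78.0141,136.1574).

Shape 3 is a circle drawn with `<circle>`. Its stroke #0000ff means engrave at S272, F3247. After flipping Y the toolpath is (138.4618,76.7625) → (126.6709,105.2281) → (98.2053,117.0190) → (69.7397,105.2281) → (57.9488,76.7625) → (69.7397,48.2969) → (98.2053,36.5060) → (126.6709,48.2969) → (138.4618,76.7625), returning to the start.

Shape 4 is a cubic bezier drawn with `<path>`. Its stroke #0000ff means engrave at S272, F3247. After flipping Y the toolpath is (63.2694,148.2488) → (62.6122,148.2013) → (52.7607,153.0198) → (38.2896,159.9928) → (23.7738,166.4085).

Shape 5 is a line segment drawn with `<polyline>`. Its stroke #0000ff means engrave at S272, F3247. After flipping Y the toolpath is (10.0021,13.5286) → (123.2232,93.0544).

Shape 6 is a quadratic bezier drawn with `<path>`. Its stroke #0000ff means engrave at S272, F3247. After flipping Y the toolpath is (90.6302,101.8447) → (93.9957,91.3661) → (95.4676,86.6821) → (95.0459,87.7927) → (92.7305,94.6978).

G21
G90
G0 X87.3146 Y159.7391
M4 S272
G01 X93.7351 Y148.2619 F3247
G01 X92.4601 Y140.8406
G01 X83.4896 Y137.4751
G01 X66.8236 Y138.1656
M5
G0 X159.8201 Y16.6699
M4 S272
G01 X154.6653 Y148.4698 F3247
G01 X78.0141 Y136.1574
M5
G0 X138.4618 Y76.7625
M4 S272
G01 X126.6709 Y105.2281 F3247
G01 X98.2053 Y117.0190
G01 X69.7397 Y105.2281
G01 X57.9488 Y76.7625
G01 X69.7397 Y48.2969
G01 X98.2053 Y36.5060
G01 X126.6709 Y48.2969
G01 X138.4618 Y76.7625
M5
G0 X63.2694 Y148.2488
M4 S272
G01 X62.6122 Y148.2013 F3247
G01 X52.7607 Y153.0198
G01 X38.2896 Y159.9928
G01 X23.7738 Y166.4085
M5
G0 X10.0021 Y13.5286
M4 S272
G01 X123.2232 Y93.0544 F3247
M5
G0 X90.6302 Y101.8447
M4 S272
G01 X93.9957 Y91.3661 F3247
G01 X95.4676 Y86.6821
G01 X95.0459 Y87.7927
G01 X92.7305 Y94.6978
M5
G0 X0.0000 Y0.0000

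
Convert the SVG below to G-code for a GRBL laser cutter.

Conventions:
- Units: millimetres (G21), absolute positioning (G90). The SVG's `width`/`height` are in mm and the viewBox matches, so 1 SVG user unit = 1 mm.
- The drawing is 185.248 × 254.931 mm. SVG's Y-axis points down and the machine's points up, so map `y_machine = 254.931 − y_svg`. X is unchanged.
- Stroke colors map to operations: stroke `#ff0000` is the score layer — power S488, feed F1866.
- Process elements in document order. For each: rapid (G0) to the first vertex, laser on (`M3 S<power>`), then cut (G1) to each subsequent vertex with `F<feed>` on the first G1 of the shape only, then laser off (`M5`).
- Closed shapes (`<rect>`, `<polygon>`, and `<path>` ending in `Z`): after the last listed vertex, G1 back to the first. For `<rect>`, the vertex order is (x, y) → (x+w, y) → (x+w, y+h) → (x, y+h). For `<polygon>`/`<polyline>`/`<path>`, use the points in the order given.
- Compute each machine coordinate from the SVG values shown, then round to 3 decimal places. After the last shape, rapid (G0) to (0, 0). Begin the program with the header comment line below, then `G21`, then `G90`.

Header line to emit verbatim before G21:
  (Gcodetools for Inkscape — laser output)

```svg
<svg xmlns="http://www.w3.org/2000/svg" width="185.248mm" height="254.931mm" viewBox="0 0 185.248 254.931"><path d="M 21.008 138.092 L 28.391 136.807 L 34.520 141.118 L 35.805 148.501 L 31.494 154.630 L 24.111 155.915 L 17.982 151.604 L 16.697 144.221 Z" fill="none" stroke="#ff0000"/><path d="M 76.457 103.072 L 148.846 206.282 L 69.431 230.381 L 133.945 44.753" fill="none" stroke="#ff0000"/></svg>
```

Since the viewBox matches the mm dimensions, user units are millimetres directly. The only transform is the Y-flip y_m = 254.931 − y_svg.

Shape 1 is a regular polygon drawn with `<path>`. Its stroke #ff0000 means score at S488, F1866. After flipping Y the toolpath is (21.008,116.839) → (28.391,118.124) → (34.520,113.813) → (35.805,106.430) → (31.494,100.301) → (24.111,99.016) → (17.982,103.327) → (16.697,110.710) → (21.008,116.839), returning to the start.

Shape 2 is a open polyline drawn with `<path>`. Its stroke #ff0000 means score at S488, F1866. After flipping Y the toolpath is (76.457,151.859) → (148.846,48.649) → (69.431,24.550) → (133.945,210.178).

(Gcodetools for Inkscape — laser output)
G21
G90
G0 X21.008 Y116.839
M3 S488
G1 X28.391 Y118.124 F1866
G1 X34.520 Y113.813
G1 X35.805 Y106.430
G1 X31.494 Y100.301
G1 X24.111 Y99.016
G1 X17.982 Y103.327
G1 X16.697 Y110.710
G1 X21.008 Y116.839
M5
G0 X76.457 Y151.859
M3 S488
G1 X148.846 Y48.649 F1866
G1 X69.431 Y24.550
G1 X133.945 Y210.178
M5
G0 X0.000 Y0.000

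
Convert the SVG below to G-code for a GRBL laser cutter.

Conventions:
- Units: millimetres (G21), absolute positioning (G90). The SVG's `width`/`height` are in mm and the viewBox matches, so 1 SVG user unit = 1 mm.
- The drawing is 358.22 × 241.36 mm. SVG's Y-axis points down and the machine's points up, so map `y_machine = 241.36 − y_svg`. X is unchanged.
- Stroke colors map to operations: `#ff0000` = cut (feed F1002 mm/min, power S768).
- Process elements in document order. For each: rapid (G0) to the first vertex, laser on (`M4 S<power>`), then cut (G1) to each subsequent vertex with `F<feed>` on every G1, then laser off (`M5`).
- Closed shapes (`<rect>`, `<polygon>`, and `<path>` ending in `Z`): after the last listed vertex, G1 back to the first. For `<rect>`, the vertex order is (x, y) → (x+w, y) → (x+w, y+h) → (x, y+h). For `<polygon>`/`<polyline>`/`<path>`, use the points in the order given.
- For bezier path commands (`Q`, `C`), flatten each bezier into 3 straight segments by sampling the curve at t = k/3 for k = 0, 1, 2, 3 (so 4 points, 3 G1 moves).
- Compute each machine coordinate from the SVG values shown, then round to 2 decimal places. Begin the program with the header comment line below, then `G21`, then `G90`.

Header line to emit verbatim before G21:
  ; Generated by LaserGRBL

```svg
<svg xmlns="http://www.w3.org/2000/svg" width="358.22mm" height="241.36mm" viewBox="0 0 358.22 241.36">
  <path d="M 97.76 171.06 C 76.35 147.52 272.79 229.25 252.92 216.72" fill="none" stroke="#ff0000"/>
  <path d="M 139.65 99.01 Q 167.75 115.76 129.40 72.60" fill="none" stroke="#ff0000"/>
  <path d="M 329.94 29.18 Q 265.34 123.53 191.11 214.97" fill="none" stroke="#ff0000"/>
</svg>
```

; Generated by LaserGRBL
G21
G90
G0 X97.76 Y70.30
M4 S768
G1 X132.89 Y66.14 F1002
G1 X216.77 Y36.14 F1002
G1 X252.92 Y24.64 F1002
M5
G0 X139.65 Y142.35
M4 S768
G1 X151.00 Y137.84 F1002
G1 X147.58 Y146.64 F1002
G1 X129.40 Y168.76 F1002
M5
G0 X329.94 Y212.18
M4 S768
G1 X285.80 Y149.60 F1002
G1 X239.53 Y87.67 F1002
G1 X191.11 Y26.39 F1002
M5

viewBox `0 0 358.22 241.36` with mm width/height → 1 unit = 1 mm. Flip: y_m = 241.36 − y_svg.

**Shape 1** — `<path>` cubic bezier, stroke `#ff0000` → cut (S768, F1002). Control points (SVG): P0=(97.76,171.06), P1=(76.35,147.52), P2=(272.79,229.25), P3=(252.92,216.72); sampled at t=k/3. Machine vertices: (97.76,70.30) → (132.89,66.14) → (216.77,36.14) → (252.92,24.64). Open path.

**Shape 2** — `<path>` quadratic bezier, stroke `#ff0000` → cut (S768, F1002). Control points (SVG): P0=(139.65,99.01), P1=(167.75,115.76), P2=(129.40,72.60); sampled at t=k/3. Machine vertices: (139.65,142.35) → (151.00,137.84) → (147.58,146.64) → (129.40,168.76). Open path.

**Shape 3** — `<path>` quadratic bezier, stroke `#ff0000` → cut (S768, F1002). Control points (SVG): P0=(329.94,29.18), P1=(265.34,123.53), P2=(191.11,214.97); sampled at t=k/3. Machine vertices: (329.94,212.18) → (285.80,149.60) → (239.53,87.67) → (191.11,26.39). Open path.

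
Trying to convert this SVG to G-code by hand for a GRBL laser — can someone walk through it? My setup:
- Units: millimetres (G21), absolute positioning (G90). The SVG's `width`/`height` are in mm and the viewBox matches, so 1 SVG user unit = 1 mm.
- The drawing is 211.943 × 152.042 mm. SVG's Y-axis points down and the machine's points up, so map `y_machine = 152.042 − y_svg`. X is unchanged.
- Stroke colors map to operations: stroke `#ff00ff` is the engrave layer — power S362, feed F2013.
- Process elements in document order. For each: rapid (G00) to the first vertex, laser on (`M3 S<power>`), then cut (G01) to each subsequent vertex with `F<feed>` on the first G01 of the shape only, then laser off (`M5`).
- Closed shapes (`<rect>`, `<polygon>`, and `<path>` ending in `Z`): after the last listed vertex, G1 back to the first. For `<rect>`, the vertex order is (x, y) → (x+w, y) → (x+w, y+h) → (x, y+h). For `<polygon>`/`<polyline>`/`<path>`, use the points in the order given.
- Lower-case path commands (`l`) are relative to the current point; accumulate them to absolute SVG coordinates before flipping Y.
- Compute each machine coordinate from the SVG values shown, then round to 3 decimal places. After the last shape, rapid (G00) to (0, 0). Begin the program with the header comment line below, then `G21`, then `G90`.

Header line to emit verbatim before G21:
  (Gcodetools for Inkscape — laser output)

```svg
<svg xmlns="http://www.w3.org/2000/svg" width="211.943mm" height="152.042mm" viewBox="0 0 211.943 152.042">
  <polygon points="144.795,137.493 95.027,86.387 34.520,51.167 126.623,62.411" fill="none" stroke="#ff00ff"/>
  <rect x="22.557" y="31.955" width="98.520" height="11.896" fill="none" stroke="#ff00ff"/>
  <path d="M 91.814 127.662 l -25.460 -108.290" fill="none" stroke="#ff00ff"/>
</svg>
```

1 u = 1 mm; y_m = 152.042 − y.

[1] `<polygon>` closed polygon, #ff00ff→engrave S362 F2013: (144.795,14.549) → (95.027,65.655) → (34.520,100.875) → (126.623,89.631) → (144.795,14.549) (closed)

[2] `<rect>` rectangle, #ff00ff→engrave S362 F2013: (22.557,120.087) → (121.077,120.087) → (121.077,108.191) → (22.557,108.191) → (22.557,120.087) (closed)

[3] `<path>` line segment, #ff00ff→engrave S362 F2013: (91.814,24.380) → (66.354,132.670)

(Gcodetools for Inkscape — laser output)
G21
G90
G00 X144.795 Y14.549
M3 S362
G01 X95.027 Y65.655 F2013
G01 X34.520 Y100.875
G01 X126.623 Y89.631
G01 X144.795 Y14.549
M5
G00 X22.557 Y120.087
M3 S362
G01 X121.077 Y120.087 F2013
G01 X121.077 Y108.191
G01 X22.557 Y108.191
G01 X22.557 Y120.087
M5
G00 X91.814 Y24.380
M3 S362
G01 X66.354 Y132.670 F2013
M5
G00 X0.000 Y0.000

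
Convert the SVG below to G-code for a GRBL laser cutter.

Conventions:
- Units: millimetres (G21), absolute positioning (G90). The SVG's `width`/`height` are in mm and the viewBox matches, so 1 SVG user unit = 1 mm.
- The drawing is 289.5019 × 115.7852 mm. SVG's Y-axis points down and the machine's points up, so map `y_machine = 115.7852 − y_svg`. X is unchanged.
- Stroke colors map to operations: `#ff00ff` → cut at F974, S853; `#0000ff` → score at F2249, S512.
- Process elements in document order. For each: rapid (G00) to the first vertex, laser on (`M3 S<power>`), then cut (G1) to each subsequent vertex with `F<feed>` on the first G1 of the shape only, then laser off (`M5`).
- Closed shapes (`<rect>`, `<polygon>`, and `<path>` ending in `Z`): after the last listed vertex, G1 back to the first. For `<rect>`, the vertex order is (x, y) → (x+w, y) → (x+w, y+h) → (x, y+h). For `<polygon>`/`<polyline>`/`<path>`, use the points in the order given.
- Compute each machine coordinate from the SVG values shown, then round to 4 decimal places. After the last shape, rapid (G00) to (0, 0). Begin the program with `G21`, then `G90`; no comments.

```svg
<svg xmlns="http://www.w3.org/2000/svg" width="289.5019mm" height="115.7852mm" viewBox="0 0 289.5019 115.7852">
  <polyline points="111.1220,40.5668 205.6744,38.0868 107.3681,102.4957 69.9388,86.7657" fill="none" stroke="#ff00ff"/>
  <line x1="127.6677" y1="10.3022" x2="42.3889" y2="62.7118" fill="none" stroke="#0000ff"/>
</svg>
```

1 u = 1 mm; y_m = 115.7852 − y.

[1] `<polyline>` open polyline, #ff00ff→cut S853 F974: (111.1220,75.2184) → (205.6744,77.6984) → (107.3681,13.2895) → (69.9388,29.0195)

[2] `<line>` line segment, #0000ff→score S512 F2249: (127.6677,105.4830) → (42.3889,53.0734)

G21
G90
G00 X111.1220 Y75.2184
M3 S853
G1 X205.6744 Y77.6984 F974
G1 X107.3681 Y13.2895
G1 X69.9388 Y29.0195
M5
G00 X127.6677 Y105.4830
M3 S512
G1 X42.3889 Y53.0734 F2249
M5
G00 X0.0000 Y0.0000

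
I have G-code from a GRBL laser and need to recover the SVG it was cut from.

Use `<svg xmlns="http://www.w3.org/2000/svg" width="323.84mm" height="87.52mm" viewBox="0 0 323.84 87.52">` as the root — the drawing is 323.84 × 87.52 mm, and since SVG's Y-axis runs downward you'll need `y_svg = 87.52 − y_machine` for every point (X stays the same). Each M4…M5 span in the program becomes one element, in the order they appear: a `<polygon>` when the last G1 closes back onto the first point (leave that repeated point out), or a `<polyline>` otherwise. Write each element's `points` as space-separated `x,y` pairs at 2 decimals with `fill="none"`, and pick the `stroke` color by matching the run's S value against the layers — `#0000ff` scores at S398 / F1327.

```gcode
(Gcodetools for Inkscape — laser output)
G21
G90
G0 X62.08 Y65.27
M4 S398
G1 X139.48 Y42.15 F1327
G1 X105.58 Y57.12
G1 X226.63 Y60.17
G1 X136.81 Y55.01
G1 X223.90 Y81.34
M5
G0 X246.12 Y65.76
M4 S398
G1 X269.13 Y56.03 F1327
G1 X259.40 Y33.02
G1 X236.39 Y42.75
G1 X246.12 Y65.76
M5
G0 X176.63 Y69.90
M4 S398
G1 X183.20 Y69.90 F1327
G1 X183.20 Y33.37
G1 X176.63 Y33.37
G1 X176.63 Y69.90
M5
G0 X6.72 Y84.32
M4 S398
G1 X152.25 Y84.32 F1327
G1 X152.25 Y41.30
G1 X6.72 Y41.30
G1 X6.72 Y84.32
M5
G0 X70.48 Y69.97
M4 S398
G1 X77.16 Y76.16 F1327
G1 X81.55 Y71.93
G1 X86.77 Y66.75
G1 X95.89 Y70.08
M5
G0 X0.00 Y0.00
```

Machine Y-up, SVG Y-down with viewBox height 87.52, so y_svg = 87.52 − y_machine; X carries over. Every run uses S398, so all elements get stroke `#0000ff` (score).

Run 1: The run is open, so emit a `<polyline>` with points (Y-flipped): 62.08,22.25 139.48,45.37 105.58,30.40 226.63,27.35 136.81,32.51 223.90,6.18.

Run 2: The run returns to its start, so emit a `<polygon>` with points (Y-flipped): 246.12,21.76 269.13,31.49 259.40,54.50 236.39,44.77.

Run 3: The run returns to its start, so emit a `<polygon>` with points (Y-flipped): 176.63,17.62 183.20,17.62 183.20,54.15 176.63,54.15.

Run 4: The run returns to its start, so emit a `<polygon>` with points (Y-flipped): 6.72,3.20 152.25,3.20 152.25,46.22 6.72,46.22.

Run 5: The run is open, so emit a `<polyline>` with points (Y-flipped): 70.48,17.55 77.16,11.36 81.55,15.59 86.77,20.77 95.89,17.44.

<svg xmlns="http://www.w3.org/2000/svg" width="323.84mm" height="87.52mm" viewBox="0 0 323.84 87.52">
  <polyline points="62.08,22.25 139.48,45.37 105.58,30.40 226.63,27.35 136.81,32.51 223.90,6.18" fill="none" stroke="#0000ff"/>
  <polygon points="246.12,21.76 269.13,31.49 259.40,54.50 236.39,44.77" fill="none" stroke="#0000ff"/>
  <polygon points="176.63,17.62 183.20,17.62 183.20,54.15 176.63,54.15" fill="none" stroke="#0000ff"/>
  <polygon points="6.72,3.20 152.25,3.20 152.25,46.22 6.72,46.22" fill="none" stroke="#0000ff"/>
  <polyline points="70.48,17.55 77.16,11.36 81.55,15.59 86.77,20.77 95.89,17.44" fill="none" stroke="#0000ff"/>
</svg>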